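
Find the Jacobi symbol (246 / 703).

(246 / 703)
  = (123 / 703)    [703 ≡ 7 mod 8 ⇒ (2 / 703) = +1]
  = -(703 / 123)    [QR: both ≡ 3 mod 4, sign flips]
  = -(88 / 123)    [703 ≡ 88 mod 123]
  = (11 / 123)    [123 ≡ 3 mod 8 ⇒ (2 / 123)^3 = -1]
  = -(123 / 11)    [QR: both ≡ 3 mod 4, sign flips]
  = -(2 / 11)    [123 ≡ 2 mod 11]
  = (1 / 11)    [11 ≡ 3 mod 8 ⇒ (2 / 11) = -1]
  = 1    [(1 / 11) = 1]

1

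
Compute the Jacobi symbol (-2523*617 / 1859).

By multiplicativity, (-2523·617 / 1859) = (-2523 / 1859)·(617 / 1859).
First factor (-2523 / 1859):
(-2523 / 1859)
  = -(2523 / 1859)    [1859 ≡ 3 mod 4 ⇒ (-1 / 1859) = -1]
  = -(664 / 1859)    [2523 ≡ 664 mod 1859]
  = (83 / 1859)    [1859 ≡ 3 mod 8 ⇒ (2 / 1859)^3 = -1]
  = -(1859 / 83)    [QR: both ≡ 3 mod 4, sign flips]
  = -(33 / 83)    [1859 ≡ 33 mod 83]
  = -(83 / 33)    [QR: 33 ≡ 1 mod 4, sign kept]
  = -(17 / 33)    [83 ≡ 17 mod 33]
  = -(33 / 17)    [QR: 17 ≡ 1 mod 4, sign kept]
  = -(16 / 17)    [33 ≡ 16 mod 17]
  = -(1 / 17)    [17 ≡ 1 mod 8 ⇒ (2 / 17)^4 = +1]
  = -1    [(1 / 17) = 1]
Second factor (617 / 1859):
(617 / 1859)
  = (1859 / 617)    [QR: 617 ≡ 1 mod 4, sign kept]
  = (8 / 617)    [1859 ≡ 8 mod 617]
  = (1 / 617)    [617 ≡ 1 mod 8 ⇒ (2 / 617)^3 = +1]
  = 1    [(1 / 617) = 1]
Product: (-1)·(1) = -1.

-1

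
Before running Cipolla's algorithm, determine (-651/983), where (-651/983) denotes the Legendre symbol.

Reduce the numerator: -651 ≡ 332 (mod 983), so (-651/983) = (332/983).
Factor out 2: 332 = 2^2·83. Since 983 ≡ 7 (mod 8), (2/983) = +1, and (2/983)^2 = +1. Now have (83/983).
Both 83 ≡ 3 and 983 ≡ 3 (mod 4), so reciprocity gives (83/983) = -(983/83). Reduce: 983 ≡ 70 (mod 83). Now have -(70/83).
Factor out 2: 70 = 2·35. Since 83 ≡ 3 (mod 8), (2/83) = -1. Now have (35/83).
Both 35 ≡ 3 and 83 ≡ 3 (mod 4), so reciprocity gives (35/83) = -(83/35). Reduce: 83 ≡ 13 (mod 35). Now have -(13/35).
13 ≡ 1 (mod 4), so quadratic reciprocity gives (13/35) = (35/13). Reduce: 35 ≡ 9 (mod 13). Now have -(9/13).
9 ≡ 1 (mod 4), so quadratic reciprocity gives (9/13) = (13/9). Reduce: 13 ≡ 4 (mod 9). Now have -(4/9).
Factor out 2: 4 = 2^2. Since 9 ≡ 1 (mod 8), (2/9) = +1, and (2/9)^2 = +1. Now have -(1/9).
(1/9) = 1. Collecting the sign factors: -1.

-1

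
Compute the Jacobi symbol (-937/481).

Pull out -1: (-937/481) = (-1/481)·(937/481). Since 481 ≡ 1 (mod 4), (-1/481) = +1. Now have (937/481).
Reduce the numerator: 937 ≡ 456 (mod 481), so (937/481) = (456/481).
Factor out 2: 456 = 2^3·57. Since 481 ≡ 1 (mod 8), (2/481) = +1, and (2/481)^3 = +1. Now have (57/481).
57 ≡ 1 (mod 4), so quadratic reciprocity gives (57/481) = (481/57). Reduce: 481 ≡ 25 (mod 57). Now have (25/57).
25 ≡ 1 (mod 4), so quadratic reciprocity gives (25/57) = (57/25). Reduce: 57 ≡ 7 (mod 25). Now have (7/25).
25 ≡ 1 (mod 4), so quadratic reciprocity gives (7/25) = (25/7). Reduce: 25 ≡ 4 (mod 7). Now have (4/7).
Factor out 2: 4 = 2^2. Since 7 ≡ 7 (mod 8), (2/7) = +1, and (2/7)^2 = +1. Now have (1/7).
(1/7) = 1. Collecting the sign factors: 1.

1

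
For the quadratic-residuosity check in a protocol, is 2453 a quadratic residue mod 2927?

(2453/2927)
  = (2927/2453)    [QR: 2453 ≡ 1 mod 4, sign kept]
  = (474/2453)    [2927 ≡ 474 mod 2453]
  = -(237/2453)    [2453 ≡ 5 mod 8 ⇒ (2/2453) = -1]
  = -(2453/237)    [QR: 237 ≡ 1 mod 4, sign kept]
  = -(83/237)    [2453 ≡ 83 mod 237]
  = -(237/83)    [QR: 237 ≡ 1 mod 4, sign kept]
  = -(71/83)    [237 ≡ 71 mod 83]
  = (83/71)    [QR: both ≡ 3 mod 4, sign flips]
  = (12/71)    [83 ≡ 12 mod 71]
  = (3/71)    [71 ≡ 7 mod 8 ⇒ (2/71)^2 = +1]
  = -(71/3)    [QR: both ≡ 3 mod 4, sign flips]
  = -(2/3)    [71 ≡ 2 mod 3]
  = (1/3)    [3 ≡ 3 mod 8 ⇒ (2/3) = -1]
  = 1    [(1/3) = 1]
The Legendre symbol is 1, so x^2 ≡ 2453 (mod 2927) has solution.

yes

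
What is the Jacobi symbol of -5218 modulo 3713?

1

Reduce the numerator: -5218 ≡ 2208 (mod 3713), so (-5218|3713) = (2208|3713).
Factor out 2: 2208 = 2^5·69. Since 3713 ≡ 1 (mod 8), (2|3713) = +1, and (2|3713)^5 = +1. Now have (69|3713).
69 ≡ 1 (mod 4), so quadratic reciprocity gives (69|3713) = (3713|69). Reduce: 3713 ≡ 56 (mod 69). Now have (56|69).
Factor out 2: 56 = 2^3·7. Since 69 ≡ 5 (mod 8), (2|69) = -1, and (2|69)^3 = -1. Now have -(7|69).
69 ≡ 1 (mod 4), so quadratic reciprocity gives (7|69) = (69|7). Reduce: 69 ≡ 6 (mod 7). Now have -(6|7).
Factor out 2: 6 = 2·3. Since 7 ≡ 7 (mod 8), (2|7) = +1. Now have -(3|7).
Both 3 ≡ 3 and 7 ≡ 3 (mod 4), so reciprocity gives (3|7) = -(7|3). Reduce: 7 ≡ 1 (mod 3). Now have (1|3).
(1|3) = 1. Collecting the sign factors: 1.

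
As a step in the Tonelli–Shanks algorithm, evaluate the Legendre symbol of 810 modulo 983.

-1

Factor out 2: 810 = 2·405. Since 983 ≡ 7 (mod 8), (2/983) = +1. Now have (405/983).
405 ≡ 1 (mod 4), so quadratic reciprocity gives (405/983) = (983/405). Reduce: 983 ≡ 173 (mod 405). Now have (173/405).
173 ≡ 1 (mod 4), so quadratic reciprocity gives (173/405) = (405/173). Reduce: 405 ≡ 59 (mod 173). Now have (59/173).
173 ≡ 1 (mod 4), so quadratic reciprocity gives (59/173) = (173/59). Reduce: 173 ≡ 55 (mod 59). Now have (55/59).
Both 55 ≡ 3 and 59 ≡ 3 (mod 4), so reciprocity gives (55/59) = -(59/55). Reduce: 59 ≡ 4 (mod 55). Now have -(4/55).
Factor out 2: 4 = 2^2. Since 55 ≡ 7 (mod 8), (2/55) = +1, and (2/55)^2 = +1. Now have -(1/55).
(1/55) = 1. Collecting the sign factors: -1.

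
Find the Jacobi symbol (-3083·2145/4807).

0

By multiplicativity, (-3083·2145/4807) = (-3083/4807)·(2145/4807).
First factor (-3083/4807):
Reduce the numerator: -3083 ≡ 1724 (mod 4807), so (-3083/4807) = (1724/4807).
Factor out 2: 1724 = 2^2·431. Since 4807 ≡ 7 (mod 8), (2/4807) = +1, and (2/4807)^2 = +1. Now have (431/4807).
Both 431 ≡ 3 and 4807 ≡ 3 (mod 4), so reciprocity gives (431/4807) = -(4807/431). Reduce: 4807 ≡ 66 (mod 431). Now have -(66/431).
Factor out 2: 66 = 2·33. Since 431 ≡ 7 (mod 8), (2/431) = +1. Now have -(33/431).
33 ≡ 1 (mod 4), so quadratic reciprocity gives (33/431) = (431/33). Reduce: 431 ≡ 2 (mod 33). Now have -(2/33).
Factor out 2: 2 = 2. Since 33 ≡ 1 (mod 8), (2/33) = +1. Now have -(1/33).
(1/33) = 1. Collecting the sign factors: -1.
Second factor (2145/4807):
2145 ≡ 1 (mod 4), so quadratic reciprocity gives (2145/4807) = (4807/2145). Reduce: 4807 ≡ 517 (mod 2145). Now have (517/2145).
517 ≡ 1 (mod 4), so quadratic reciprocity gives (517/2145) = (2145/517). Reduce: 2145 ≡ 77 (mod 517). Now have (77/517).
77 ≡ 1 (mod 4), so quadratic reciprocity gives (77/517) = (517/77). Reduce: 517 ≡ 55 (mod 77). Now have (55/77).
77 ≡ 1 (mod 4), so quadratic reciprocity gives (55/77) = (77/55). Reduce: 77 ≡ 22 (mod 55). Now have (22/55).
Factor out 2: 22 = 2·11. Since 55 ≡ 7 (mod 8), (2/55) = +1. Now have (11/55).
Both 11 ≡ 3 and 55 ≡ 3 (mod 4), so reciprocity gives (11/55) = -(55/11). Reduce: 55 ≡ 0 (mod 11). Now have -(0/11).
The numerator is now 0 with denominator 11 > 1: the symbol is 0.
Product: (-1)·(0) = 0.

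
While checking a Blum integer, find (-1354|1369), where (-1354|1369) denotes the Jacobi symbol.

(-1354|1369)
  = (15|1369)    [-1354 ≡ 15 mod 1369]
  = (1369|15)    [QR: 1369 ≡ 1 mod 4, sign kept]
  = (4|15)    [1369 ≡ 4 mod 15]
  = (1|15)    [15 ≡ 7 mod 8 ⇒ (2|15)^2 = +1]
  = 1    [(1|15) = 1]

1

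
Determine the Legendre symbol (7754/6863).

1

(7754/6863)
  = (891/6863)    [7754 ≡ 891 mod 6863]
  = -(6863/891)    [QR: both ≡ 3 mod 4, sign flips]
  = -(626/891)    [6863 ≡ 626 mod 891]
  = (313/891)    [891 ≡ 3 mod 8 ⇒ (2/891) = -1]
  = (891/313)    [QR: 313 ≡ 1 mod 4, sign kept]
  = (265/313)    [891 ≡ 265 mod 313]
  = (313/265)    [QR: 265 ≡ 1 mod 4, sign kept]
  = (48/265)    [313 ≡ 48 mod 265]
  = (3/265)    [265 ≡ 1 mod 8 ⇒ (2/265)^4 = +1]
  = (265/3)    [QR: 265 ≡ 1 mod 4, sign kept]
  = (1/3)    [265 ≡ 1 mod 3]
  = 1    [(1/3) = 1]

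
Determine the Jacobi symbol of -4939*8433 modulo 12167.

-1

By multiplicativity, (-4939·8433/12167) = (-4939/12167)·(8433/12167).
First factor (-4939/12167):
Pull out -1: (-4939/12167) = (-1/12167)·(4939/12167). Since 12167 ≡ 3 (mod 4), (-1/12167) = -1. Now have -(4939/12167).
Both 4939 ≡ 3 and 12167 ≡ 3 (mod 4), so reciprocity gives (4939/12167) = -(12167/4939). Reduce: 12167 ≡ 2289 (mod 4939). Now have (2289/4939).
2289 ≡ 1 (mod 4), so quadratic reciprocity gives (2289/4939) = (4939/2289). Reduce: 4939 ≡ 361 (mod 2289). Now have (361/2289).
361 ≡ 1 (mod 4), so quadratic reciprocity gives (361/2289) = (2289/361). Reduce: 2289 ≡ 123 (mod 361). Now have (123/361).
361 ≡ 1 (mod 4), so quadratic reciprocity gives (123/361) = (361/123). Reduce: 361 ≡ 115 (mod 123). Now have (115/123).
Both 115 ≡ 3 and 123 ≡ 3 (mod 4), so reciprocity gives (115/123) = -(123/115). Reduce: 123 ≡ 8 (mod 115). Now have -(8/115).
Factor out 2: 8 = 2^3. Since 115 ≡ 3 (mod 8), (2/115) = -1, and (2/115)^3 = -1. Now have (1/115).
(1/115) = 1. Collecting the sign factors: 1.
Second factor (8433/12167):
8433 ≡ 1 (mod 4), so quadratic reciprocity gives (8433/12167) = (12167/8433). Reduce: 12167 ≡ 3734 (mod 8433). Now have (3734/8433).
Factor out 2: 3734 = 2·1867. Since 8433 ≡ 1 (mod 8), (2/8433) = +1. Now have (1867/8433).
8433 ≡ 1 (mod 4), so quadratic reciprocity gives (1867/8433) = (8433/1867). Reduce: 8433 ≡ 965 (mod 1867). Now have (965/1867).
965 ≡ 1 (mod 4), so quadratic reciprocity gives (965/1867) = (1867/965). Reduce: 1867 ≡ 902 (mod 965). Now have (902/965).
Factor out 2: 902 = 2·451. Since 965 ≡ 5 (mod 8), (2/965) = -1. Now have -(451/965).
965 ≡ 1 (mod 4), so quadratic reciprocity gives (451/965) = (965/451). Reduce: 965 ≡ 63 (mod 451). Now have -(63/451).
Both 63 ≡ 3 and 451 ≡ 3 (mod 4), so reciprocity gives (63/451) = -(451/63). Reduce: 451 ≡ 10 (mod 63). Now have (10/63).
Factor out 2: 10 = 2·5. Since 63 ≡ 7 (mod 8), (2/63) = +1. Now have (5/63).
5 ≡ 1 (mod 4), so quadratic reciprocity gives (5/63) = (63/5). Reduce: 63 ≡ 3 (mod 5). Now have (3/5).
5 ≡ 1 (mod 4), so quadratic reciprocity gives (3/5) = (5/3). Reduce: 5 ≡ 2 (mod 3). Now have (2/3).
Factor out 2: 2 = 2. Since 3 ≡ 3 (mod 8), (2/3) = -1. Now have -(1/3).
(1/3) = 1. Collecting the sign factors: -1.
Product: (1)·(-1) = -1.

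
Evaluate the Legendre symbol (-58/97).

-1

Reduce the numerator: -58 ≡ 39 (mod 97), so (-58/97) = (39/97).
97 ≡ 1 (mod 4), so quadratic reciprocity gives (39/97) = (97/39). Reduce: 97 ≡ 19 (mod 39). Now have (19/39).
Both 19 ≡ 3 and 39 ≡ 3 (mod 4), so reciprocity gives (19/39) = -(39/19). Reduce: 39 ≡ 1 (mod 19). Now have -(1/19).
(1/19) = 1. Collecting the sign factors: -1.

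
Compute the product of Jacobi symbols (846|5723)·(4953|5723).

By multiplicativity, (846·4953|5723) = (846|5723)·(4953|5723).
First factor (846|5723):
(846|5723)
  = -(423|5723)    [5723 ≡ 3 mod 8 ⇒ (2|5723) = -1]
  = (5723|423)    [QR: both ≡ 3 mod 4, sign flips]
  = (224|423)    [5723 ≡ 224 mod 423]
  = (7|423)    [423 ≡ 7 mod 8 ⇒ (2|423)^5 = +1]
  = -(423|7)    [QR: both ≡ 3 mod 4, sign flips]
  = -(3|7)    [423 ≡ 3 mod 7]
  = (7|3)    [QR: both ≡ 3 mod 4, sign flips]
  = (1|3)    [7 ≡ 1 mod 3]
  = 1    [(1|3) = 1]
Second factor (4953|5723):
(4953|5723)
  = (5723|4953)    [QR: 4953 ≡ 1 mod 4, sign kept]
  = (770|4953)    [5723 ≡ 770 mod 4953]
  = (385|4953)    [4953 ≡ 1 mod 8 ⇒ (2|4953) = +1]
  = (4953|385)    [QR: 385 ≡ 1 mod 4, sign kept]
  = (333|385)    [4953 ≡ 333 mod 385]
  = (385|333)    [QR: 333 ≡ 1 mod 4, sign kept]
  = (52|333)    [385 ≡ 52 mod 333]
  = (13|333)    [333 ≡ 5 mod 8 ⇒ (2|333)^2 = +1]
  = (333|13)    [QR: 13 ≡ 1 mod 4, sign kept]
  = (8|13)    [333 ≡ 8 mod 13]
  = -(1|13)    [13 ≡ 5 mod 8 ⇒ (2|13)^3 = -1]
  = -1    [(1|13) = 1]
Product: (1)·(-1) = -1.

-1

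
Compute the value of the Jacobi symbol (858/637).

0

Reduce the numerator: 858 ≡ 221 (mod 637), so (858/637) = (221/637).
221 ≡ 1 (mod 4), so quadratic reciprocity gives (221/637) = (637/221). Reduce: 637 ≡ 195 (mod 221). Now have (195/221).
221 ≡ 1 (mod 4), so quadratic reciprocity gives (195/221) = (221/195). Reduce: 221 ≡ 26 (mod 195). Now have (26/195).
Factor out 2: 26 = 2·13. Since 195 ≡ 3 (mod 8), (2/195) = -1. Now have -(13/195).
13 ≡ 1 (mod 4), so quadratic reciprocity gives (13/195) = (195/13). Reduce: 195 ≡ 0 (mod 13). Now have -(0/13).
The numerator is now 0 with denominator 13 > 1: the symbol is 0.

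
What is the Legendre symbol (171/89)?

(171/89)
  = (82/89)    [171 ≡ 82 mod 89]
  = (41/89)    [89 ≡ 1 mod 8 ⇒ (2/89) = +1]
  = (89/41)    [QR: 41 ≡ 1 mod 4, sign kept]
  = (7/41)    [89 ≡ 7 mod 41]
  = (41/7)    [QR: 41 ≡ 1 mod 4, sign kept]
  = (6/7)    [41 ≡ 6 mod 7]
  = (3/7)    [7 ≡ 7 mod 8 ⇒ (2/7) = +1]
  = -(7/3)    [QR: both ≡ 3 mod 4, sign flips]
  = -(1/3)    [7 ≡ 1 mod 3]
  = -1    [(1/3) = 1]

-1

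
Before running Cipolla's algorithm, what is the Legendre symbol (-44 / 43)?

Pull out -1: (-44 / 43) = (-1 / 43)·(44 / 43). Since 43 ≡ 3 (mod 4), (-1 / 43) = -1. Now have -(44 / 43).
Reduce the numerator: 44 ≡ 1 (mod 43), so (44 / 43) = (1 / 43).
(1 / 43) = 1. Collecting the sign factors: -1.

-1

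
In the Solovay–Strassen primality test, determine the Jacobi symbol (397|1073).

(397|1073)
  = (1073|397)    [QR: 397 ≡ 1 mod 4, sign kept]
  = (279|397)    [1073 ≡ 279 mod 397]
  = (397|279)    [QR: 397 ≡ 1 mod 4, sign kept]
  = (118|279)    [397 ≡ 118 mod 279]
  = (59|279)    [279 ≡ 7 mod 8 ⇒ (2|279) = +1]
  = -(279|59)    [QR: both ≡ 3 mod 4, sign flips]
  = -(43|59)    [279 ≡ 43 mod 59]
  = (59|43)    [QR: both ≡ 3 mod 4, sign flips]
  = (16|43)    [59 ≡ 16 mod 43]
  = (1|43)    [43 ≡ 3 mod 8 ⇒ (2|43)^4 = +1]
  = 1    [(1|43) = 1]

1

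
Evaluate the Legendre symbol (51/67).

Both 51 ≡ 3 and 67 ≡ 3 (mod 4), so reciprocity gives (51/67) = -(67/51). Reduce: 67 ≡ 16 (mod 51). Now have -(16/51).
Factor out 2: 16 = 2^4. Since 51 ≡ 3 (mod 8), (2/51) = -1, and (2/51)^4 = +1. Now have -(1/51).
(1/51) = 1. Collecting the sign factors: -1.

-1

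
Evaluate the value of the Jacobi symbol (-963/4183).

1

Reduce the numerator: -963 ≡ 3220 (mod 4183), so (-963/4183) = (3220/4183).
Factor out 2: 3220 = 2^2·805. Since 4183 ≡ 7 (mod 8), (2/4183) = +1, and (2/4183)^2 = +1. Now have (805/4183).
805 ≡ 1 (mod 4), so quadratic reciprocity gives (805/4183) = (4183/805). Reduce: 4183 ≡ 158 (mod 805). Now have (158/805).
Factor out 2: 158 = 2·79. Since 805 ≡ 5 (mod 8), (2/805) = -1. Now have -(79/805).
805 ≡ 1 (mod 4), so quadratic reciprocity gives (79/805) = (805/79). Reduce: 805 ≡ 15 (mod 79). Now have -(15/79).
Both 15 ≡ 3 and 79 ≡ 3 (mod 4), so reciprocity gives (15/79) = -(79/15). Reduce: 79 ≡ 4 (mod 15). Now have (4/15).
Factor out 2: 4 = 2^2. Since 15 ≡ 7 (mod 8), (2/15) = +1, and (2/15)^2 = +1. Now have (1/15).
(1/15) = 1. Collecting the sign factors: 1.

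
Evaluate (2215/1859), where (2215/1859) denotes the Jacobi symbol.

Reduce the numerator: 2215 ≡ 356 (mod 1859), so (2215/1859) = (356/1859).
Factor out 2: 356 = 2^2·89. Since 1859 ≡ 3 (mod 8), (2/1859) = -1, and (2/1859)^2 = +1. Now have (89/1859).
89 ≡ 1 (mod 4), so quadratic reciprocity gives (89/1859) = (1859/89). Reduce: 1859 ≡ 79 (mod 89). Now have (79/89).
89 ≡ 1 (mod 4), so quadratic reciprocity gives (79/89) = (89/79). Reduce: 89 ≡ 10 (mod 79). Now have (10/79).
Factor out 2: 10 = 2·5. Since 79 ≡ 7 (mod 8), (2/79) = +1. Now have (5/79).
5 ≡ 1 (mod 4), so quadratic reciprocity gives (5/79) = (79/5). Reduce: 79 ≡ 4 (mod 5). Now have (4/5).
Factor out 2: 4 = 2^2. Since 5 ≡ 5 (mod 8), (2/5) = -1, and (2/5)^2 = +1. Now have (1/5).
(1/5) = 1. Collecting the sign factors: 1.

1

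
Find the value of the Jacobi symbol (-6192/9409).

(-6192/9409)
  = (3217/9409)    [-6192 ≡ 3217 mod 9409]
  = (9409/3217)    [QR: 3217 ≡ 1 mod 4, sign kept]
  = (2975/3217)    [9409 ≡ 2975 mod 3217]
  = (3217/2975)    [QR: 3217 ≡ 1 mod 4, sign kept]
  = (242/2975)    [3217 ≡ 242 mod 2975]
  = (121/2975)    [2975 ≡ 7 mod 8 ⇒ (2/2975) = +1]
  = (2975/121)    [QR: 121 ≡ 1 mod 4, sign kept]
  = (71/121)    [2975 ≡ 71 mod 121]
  = (121/71)    [QR: 121 ≡ 1 mod 4, sign kept]
  = (50/71)    [121 ≡ 50 mod 71]
  = (25/71)    [71 ≡ 7 mod 8 ⇒ (2/71) = +1]
  = (71/25)    [QR: 25 ≡ 1 mod 4, sign kept]
  = (21/25)    [71 ≡ 21 mod 25]
  = (25/21)    [QR: 21 ≡ 1 mod 4, sign kept]
  = (4/21)    [25 ≡ 4 mod 21]
  = (1/21)    [21 ≡ 5 mod 8 ⇒ (2/21)^2 = +1]
  = 1    [(1/21) = 1]

1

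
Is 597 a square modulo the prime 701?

no

597 ≡ 1 (mod 4), so quadratic reciprocity gives (597/701) = (701/597). Reduce: 701 ≡ 104 (mod 597). Now have (104/597).
Factor out 2: 104 = 2^3·13. Since 597 ≡ 5 (mod 8), (2/597) = -1, and (2/597)^3 = -1. Now have -(13/597).
13 ≡ 1 (mod 4), so quadratic reciprocity gives (13/597) = (597/13). Reduce: 597 ≡ 12 (mod 13). Now have -(12/13).
Factor out 2: 12 = 2^2·3. Since 13 ≡ 5 (mod 8), (2/13) = -1, and (2/13)^2 = +1. Now have -(3/13).
13 ≡ 1 (mod 4), so quadratic reciprocity gives (3/13) = (13/3). Reduce: 13 ≡ 1 (mod 3). Now have -(1/3).
(1/3) = 1. Collecting the sign factors: -1.
(597/701) = -1, and 701 is prime, so 597 is not a quadratic residue mod 701.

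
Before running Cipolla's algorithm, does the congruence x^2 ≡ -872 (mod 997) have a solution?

no

(-872/997)
  = (125/997)    [-872 ≡ 125 mod 997]
  = (997/125)    [QR: 125 ≡ 1 mod 4, sign kept]
  = (122/125)    [997 ≡ 122 mod 125]
  = -(61/125)    [125 ≡ 5 mod 8 ⇒ (2/125) = -1]
  = -(125/61)    [QR: 61 ≡ 1 mod 4, sign kept]
  = -(3/61)    [125 ≡ 3 mod 61]
  = -(61/3)    [QR: 61 ≡ 1 mod 4, sign kept]
  = -(1/3)    [61 ≡ 1 mod 3]
  = -1    [(1/3) = 1]
The Legendre symbol is -1, so x^2 ≡ -872 (mod 997) has no solution.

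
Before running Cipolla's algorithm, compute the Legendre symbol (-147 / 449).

-1

Reduce the numerator: -147 ≡ 302 (mod 449), so (-147 / 449) = (302 / 449).
Factor out 2: 302 = 2·151. Since 449 ≡ 1 (mod 8), (2 / 449) = +1. Now have (151 / 449).
449 ≡ 1 (mod 4), so quadratic reciprocity gives (151 / 449) = (449 / 151). Reduce: 449 ≡ 147 (mod 151). Now have (147 / 151).
Both 147 ≡ 3 and 151 ≡ 3 (mod 4), so reciprocity gives (147 / 151) = -(151 / 147). Reduce: 151 ≡ 4 (mod 147). Now have -(4 / 147).
Factor out 2: 4 = 2^2. Since 147 ≡ 3 (mod 8), (2 / 147) = -1, and (2 / 147)^2 = +1. Now have -(1 / 147).
(1 / 147) = 1. Collecting the sign factors: -1.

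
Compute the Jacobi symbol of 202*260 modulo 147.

By multiplicativity, (202·260 / 147) = (202 / 147)·(260 / 147).
First factor (202 / 147):
Reduce the numerator: 202 ≡ 55 (mod 147), so (202 / 147) = (55 / 147).
Both 55 ≡ 3 and 147 ≡ 3 (mod 4), so reciprocity gives (55 / 147) = -(147 / 55). Reduce: 147 ≡ 37 (mod 55). Now have -(37 / 55).
37 ≡ 1 (mod 4), so quadratic reciprocity gives (37 / 55) = (55 / 37). Reduce: 55 ≡ 18 (mod 37). Now have -(18 / 37).
Factor out 2: 18 = 2·9. Since 37 ≡ 5 (mod 8), (2 / 37) = -1. Now have (9 / 37).
9 ≡ 1 (mod 4), so quadratic reciprocity gives (9 / 37) = (37 / 9). Reduce: 37 ≡ 1 (mod 9). Now have (1 / 9).
(1 / 9) = 1. Collecting the sign factors: 1.
Second factor (260 / 147):
Reduce the numerator: 260 ≡ 113 (mod 147), so (260 / 147) = (113 / 147).
113 ≡ 1 (mod 4), so quadratic reciprocity gives (113 / 147) = (147 / 113). Reduce: 147 ≡ 34 (mod 113). Now have (34 / 113).
Factor out 2: 34 = 2·17. Since 113 ≡ 1 (mod 8), (2 / 113) = +1. Now have (17 / 113).
17 ≡ 1 (mod 4), so quadratic reciprocity gives (17 / 113) = (113 / 17). Reduce: 113 ≡ 11 (mod 17). Now have (11 / 17).
17 ≡ 1 (mod 4), so quadratic reciprocity gives (11 / 17) = (17 / 11). Reduce: 17 ≡ 6 (mod 11). Now have (6 / 11).
Factor out 2: 6 = 2·3. Since 11 ≡ 3 (mod 8), (2 / 11) = -1. Now have -(3 / 11).
Both 3 ≡ 3 and 11 ≡ 3 (mod 4), so reciprocity gives (3 / 11) = -(11 / 3). Reduce: 11 ≡ 2 (mod 3). Now have (2 / 3).
Factor out 2: 2 = 2. Since 3 ≡ 3 (mod 8), (2 / 3) = -1. Now have -(1 / 3).
(1 / 3) = 1. Collecting the sign factors: -1.
Product: (1)·(-1) = -1.

-1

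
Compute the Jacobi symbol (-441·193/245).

By multiplicativity, (-441·193/245) = (-441/245)·(193/245).
First factor (-441/245):
(-441/245)
  = (441/245)    [245 ≡ 1 mod 4 ⇒ (-1/245) = +1]
  = (196/245)    [441 ≡ 196 mod 245]
  = (49/245)    [245 ≡ 5 mod 8 ⇒ (2/245)^2 = +1]
  = (245/49)    [QR: 49 ≡ 1 mod 4, sign kept]
  = (0/49)    [245 ≡ 0 mod 49]
  = 0    [numerator 0, gcd > 1]
Second factor (193/245):
(193/245)
  = (245/193)    [QR: 193 ≡ 1 mod 4, sign kept]
  = (52/193)    [245 ≡ 52 mod 193]
  = (13/193)    [193 ≡ 1 mod 8 ⇒ (2/193)^2 = +1]
  = (193/13)    [QR: 13 ≡ 1 mod 4, sign kept]
  = (11/13)    [193 ≡ 11 mod 13]
  = (13/11)    [QR: 13 ≡ 1 mod 4, sign kept]
  = (2/11)    [13 ≡ 2 mod 11]
  = -(1/11)    [11 ≡ 3 mod 8 ⇒ (2/11) = -1]
  = -1    [(1/11) = 1]
Product: (0)·(-1) = 0.

0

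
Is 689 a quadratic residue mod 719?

no

(689/719)
  = (719/689)    [QR: 689 ≡ 1 mod 4, sign kept]
  = (30/689)    [719 ≡ 30 mod 689]
  = (15/689)    [689 ≡ 1 mod 8 ⇒ (2/689) = +1]
  = (689/15)    [QR: 689 ≡ 1 mod 4, sign kept]
  = (14/15)    [689 ≡ 14 mod 15]
  = (7/15)    [15 ≡ 7 mod 8 ⇒ (2/15) = +1]
  = -(15/7)    [QR: both ≡ 3 mod 4, sign flips]
  = -(1/7)    [15 ≡ 1 mod 7]
  = -1    [(1/7) = 1]
The Legendre symbol is -1, so x^2 ≡ 689 (mod 719) has no solution.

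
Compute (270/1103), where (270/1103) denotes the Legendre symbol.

-1

Factor out 2: 270 = 2·135. Since 1103 ≡ 7 (mod 8), (2/1103) = +1. Now have (135/1103).
Both 135 ≡ 3 and 1103 ≡ 3 (mod 4), so reciprocity gives (135/1103) = -(1103/135). Reduce: 1103 ≡ 23 (mod 135). Now have -(23/135).
Both 23 ≡ 3 and 135 ≡ 3 (mod 4), so reciprocity gives (23/135) = -(135/23). Reduce: 135 ≡ 20 (mod 23). Now have (20/23).
Factor out 2: 20 = 2^2·5. Since 23 ≡ 7 (mod 8), (2/23) = +1, and (2/23)^2 = +1. Now have (5/23).
5 ≡ 1 (mod 4), so quadratic reciprocity gives (5/23) = (23/5). Reduce: 23 ≡ 3 (mod 5). Now have (3/5).
5 ≡ 1 (mod 4), so quadratic reciprocity gives (3/5) = (5/3). Reduce: 5 ≡ 2 (mod 3). Now have (2/3).
Factor out 2: 2 = 2. Since 3 ≡ 3 (mod 8), (2/3) = -1. Now have -(1/3).
(1/3) = 1. Collecting the sign factors: -1.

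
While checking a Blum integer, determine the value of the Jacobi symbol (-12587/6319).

1

(-12587/6319)
  = -(12587/6319)    [6319 ≡ 3 mod 4 ⇒ (-1/6319) = -1]
  = -(6268/6319)    [12587 ≡ 6268 mod 6319]
  = -(1567/6319)    [6319 ≡ 7 mod 8 ⇒ (2/6319)^2 = +1]
  = (6319/1567)    [QR: both ≡ 3 mod 4, sign flips]
  = (51/1567)    [6319 ≡ 51 mod 1567]
  = -(1567/51)    [QR: both ≡ 3 mod 4, sign flips]
  = -(37/51)    [1567 ≡ 37 mod 51]
  = -(51/37)    [QR: 37 ≡ 1 mod 4, sign kept]
  = -(14/37)    [51 ≡ 14 mod 37]
  = (7/37)    [37 ≡ 5 mod 8 ⇒ (2/37) = -1]
  = (37/7)    [QR: 37 ≡ 1 mod 4, sign kept]
  = (2/7)    [37 ≡ 2 mod 7]
  = (1/7)    [7 ≡ 7 mod 8 ⇒ (2/7) = +1]
  = 1    [(1/7) = 1]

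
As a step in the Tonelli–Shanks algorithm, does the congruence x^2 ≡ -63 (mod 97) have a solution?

no

(-63|97)
  = (63|97)    [97 ≡ 1 mod 4 ⇒ (-1|97) = +1]
  = (97|63)    [QR: 97 ≡ 1 mod 4, sign kept]
  = (34|63)    [97 ≡ 34 mod 63]
  = (17|63)    [63 ≡ 7 mod 8 ⇒ (2|63) = +1]
  = (63|17)    [QR: 17 ≡ 1 mod 4, sign kept]
  = (12|17)    [63 ≡ 12 mod 17]
  = (3|17)    [17 ≡ 1 mod 8 ⇒ (2|17)^2 = +1]
  = (17|3)    [QR: 17 ≡ 1 mod 4, sign kept]
  = (2|3)    [17 ≡ 2 mod 3]
  = -(1|3)    [3 ≡ 3 mod 8 ⇒ (2|3) = -1]
  = -1    [(1|3) = 1]
The Legendre symbol is -1, so x^2 ≡ -63 (mod 97) has no solution.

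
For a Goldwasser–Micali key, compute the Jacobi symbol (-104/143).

Reduce the numerator: -104 ≡ 39 (mod 143), so (-104/143) = (39/143).
Both 39 ≡ 3 and 143 ≡ 3 (mod 4), so reciprocity gives (39/143) = -(143/39). Reduce: 143 ≡ 26 (mod 39). Now have -(26/39).
Factor out 2: 26 = 2·13. Since 39 ≡ 7 (mod 8), (2/39) = +1. Now have -(13/39).
13 ≡ 1 (mod 4), so quadratic reciprocity gives (13/39) = (39/13). Reduce: 39 ≡ 0 (mod 13). Now have -(0/13).
The numerator is now 0 with denominator 13 > 1: the symbol is 0.

0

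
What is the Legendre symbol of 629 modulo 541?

(629/541)
  = (88/541)    [629 ≡ 88 mod 541]
  = -(11/541)    [541 ≡ 5 mod 8 ⇒ (2/541)^3 = -1]
  = -(541/11)    [QR: 541 ≡ 1 mod 4, sign kept]
  = -(2/11)    [541 ≡ 2 mod 11]
  = (1/11)    [11 ≡ 3 mod 8 ⇒ (2/11) = -1]
  = 1    [(1/11) = 1]

1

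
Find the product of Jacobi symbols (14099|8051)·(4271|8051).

1

By multiplicativity, (14099·4271|8051) = (14099|8051)·(4271|8051).
First factor (14099|8051):
Reduce the numerator: 14099 ≡ 6048 (mod 8051), so (14099|8051) = (6048|8051).
Factor out 2: 6048 = 2^5·189. Since 8051 ≡ 3 (mod 8), (2|8051) = -1, and (2|8051)^5 = -1. Now have -(189|8051).
189 ≡ 1 (mod 4), so quadratic reciprocity gives (189|8051) = (8051|189). Reduce: 8051 ≡ 113 (mod 189). Now have -(113|189).
113 ≡ 1 (mod 4), so quadratic reciprocity gives (113|189) = (189|113). Reduce: 189 ≡ 76 (mod 113). Now have -(76|113).
Factor out 2: 76 = 2^2·19. Since 113 ≡ 1 (mod 8), (2|113) = +1, and (2|113)^2 = +1. Now have -(19|113).
113 ≡ 1 (mod 4), so quadratic reciprocity gives (19|113) = (113|19). Reduce: 113 ≡ 18 (mod 19). Now have -(18|19).
Factor out 2: 18 = 2·9. Since 19 ≡ 3 (mod 8), (2|19) = -1. Now have (9|19).
9 ≡ 1 (mod 4), so quadratic reciprocity gives (9|19) = (19|9). Reduce: 19 ≡ 1 (mod 9). Now have (1|9).
(1|9) = 1. Collecting the sign factors: 1.
Second factor (4271|8051):
Both 4271 ≡ 3 and 8051 ≡ 3 (mod 4), so reciprocity gives (4271|8051) = -(8051|4271). Reduce: 8051 ≡ 3780 (mod 4271). Now have -(3780|4271).
Factor out 2: 3780 = 2^2·945. Since 4271 ≡ 7 (mod 8), (2|4271) = +1, and (2|4271)^2 = +1. Now have -(945|4271).
945 ≡ 1 (mod 4), so quadratic reciprocity gives (945|4271) = (4271|945). Reduce: 4271 ≡ 491 (mod 945). Now have -(491|945).
945 ≡ 1 (mod 4), so quadratic reciprocity gives (491|945) = (945|491). Reduce: 945 ≡ 454 (mod 491). Now have -(454|491).
Factor out 2: 454 = 2·227. Since 491 ≡ 3 (mod 8), (2|491) = -1. Now have (227|491).
Both 227 ≡ 3 and 491 ≡ 3 (mod 4), so reciprocity gives (227|491) = -(491|227). Reduce: 491 ≡ 37 (mod 227). Now have -(37|227).
37 ≡ 1 (mod 4), so quadratic reciprocity gives (37|227) = (227|37). Reduce: 227 ≡ 5 (mod 37). Now have -(5|37).
5 ≡ 1 (mod 4), so quadratic reciprocity gives (5|37) = (37|5). Reduce: 37 ≡ 2 (mod 5). Now have -(2|5).
Factor out 2: 2 = 2. Since 5 ≡ 5 (mod 8), (2|5) = -1. Now have (1|5).
(1|5) = 1. Collecting the sign factors: 1.
Product: (1)·(1) = 1.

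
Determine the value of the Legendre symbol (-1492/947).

1

(-1492/947)
  = (402/947)    [-1492 ≡ 402 mod 947]
  = -(201/947)    [947 ≡ 3 mod 8 ⇒ (2/947) = -1]
  = -(947/201)    [QR: 201 ≡ 1 mod 4, sign kept]
  = -(143/201)    [947 ≡ 143 mod 201]
  = -(201/143)    [QR: 201 ≡ 1 mod 4, sign kept]
  = -(58/143)    [201 ≡ 58 mod 143]
  = -(29/143)    [143 ≡ 7 mod 8 ⇒ (2/143) = +1]
  = -(143/29)    [QR: 29 ≡ 1 mod 4, sign kept]
  = -(27/29)    [143 ≡ 27 mod 29]
  = -(29/27)    [QR: 29 ≡ 1 mod 4, sign kept]
  = -(2/27)    [29 ≡ 2 mod 27]
  = (1/27)    [27 ≡ 3 mod 8 ⇒ (2/27) = -1]
  = 1    [(1/27) = 1]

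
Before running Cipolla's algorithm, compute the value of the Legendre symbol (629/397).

-1

Reduce the numerator: 629 ≡ 232 (mod 397), so (629/397) = (232/397).
Factor out 2: 232 = 2^3·29. Since 397 ≡ 5 (mod 8), (2/397) = -1, and (2/397)^3 = -1. Now have -(29/397).
29 ≡ 1 (mod 4), so quadratic reciprocity gives (29/397) = (397/29). Reduce: 397 ≡ 20 (mod 29). Now have -(20/29).
Factor out 2: 20 = 2^2·5. Since 29 ≡ 5 (mod 8), (2/29) = -1, and (2/29)^2 = +1. Now have -(5/29).
5 ≡ 1 (mod 4), so quadratic reciprocity gives (5/29) = (29/5). Reduce: 29 ≡ 4 (mod 5). Now have -(4/5).
Factor out 2: 4 = 2^2. Since 5 ≡ 5 (mod 8), (2/5) = -1, and (2/5)^2 = +1. Now have -(1/5).
(1/5) = 1. Collecting the sign factors: -1.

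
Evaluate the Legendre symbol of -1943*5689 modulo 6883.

-1

By multiplicativity, (-1943·5689/6883) = (-1943/6883)·(5689/6883).
First factor (-1943/6883):
(-1943/6883)
  = -(1943/6883)    [6883 ≡ 3 mod 4 ⇒ (-1/6883) = -1]
  = (6883/1943)    [QR: both ≡ 3 mod 4, sign flips]
  = (1054/1943)    [6883 ≡ 1054 mod 1943]
  = (527/1943)    [1943 ≡ 7 mod 8 ⇒ (2/1943) = +1]
  = -(1943/527)    [QR: both ≡ 3 mod 4, sign flips]
  = -(362/527)    [1943 ≡ 362 mod 527]
  = -(181/527)    [527 ≡ 7 mod 8 ⇒ (2/527) = +1]
  = -(527/181)    [QR: 181 ≡ 1 mod 4, sign kept]
  = -(165/181)    [527 ≡ 165 mod 181]
  = -(181/165)    [QR: 165 ≡ 1 mod 4, sign kept]
  = -(16/165)    [181 ≡ 16 mod 165]
  = -(1/165)    [165 ≡ 5 mod 8 ⇒ (2/165)^4 = +1]
  = -1    [(1/165) = 1]
Second factor (5689/6883):
(5689/6883)
  = (6883/5689)    [QR: 5689 ≡ 1 mod 4, sign kept]
  = (1194/5689)    [6883 ≡ 1194 mod 5689]
  = (597/5689)    [5689 ≡ 1 mod 8 ⇒ (2/5689) = +1]
  = (5689/597)    [QR: 597 ≡ 1 mod 4, sign kept]
  = (316/597)    [5689 ≡ 316 mod 597]
  = (79/597)    [597 ≡ 5 mod 8 ⇒ (2/597)^2 = +1]
  = (597/79)    [QR: 597 ≡ 1 mod 4, sign kept]
  = (44/79)    [597 ≡ 44 mod 79]
  = (11/79)    [79 ≡ 7 mod 8 ⇒ (2/79)^2 = +1]
  = -(79/11)    [QR: both ≡ 3 mod 4, sign flips]
  = -(2/11)    [79 ≡ 2 mod 11]
  = (1/11)    [11 ≡ 3 mod 8 ⇒ (2/11) = -1]
  = 1    [(1/11) = 1]
Product: (-1)·(1) = -1.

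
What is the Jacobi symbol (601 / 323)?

1

(601 / 323)
  = (278 / 323)    [601 ≡ 278 mod 323]
  = -(139 / 323)    [323 ≡ 3 mod 8 ⇒ (2 / 323) = -1]
  = (323 / 139)    [QR: both ≡ 3 mod 4, sign flips]
  = (45 / 139)    [323 ≡ 45 mod 139]
  = (139 / 45)    [QR: 45 ≡ 1 mod 4, sign kept]
  = (4 / 45)    [139 ≡ 4 mod 45]
  = (1 / 45)    [45 ≡ 5 mod 8 ⇒ (2 / 45)^2 = +1]
  = 1    [(1 / 45) = 1]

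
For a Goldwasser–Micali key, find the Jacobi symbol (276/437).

0

(276/437)
  = (69/437)    [437 ≡ 5 mod 8 ⇒ (2/437)^2 = +1]
  = (437/69)    [QR: 69 ≡ 1 mod 4, sign kept]
  = (23/69)    [437 ≡ 23 mod 69]
  = (69/23)    [QR: 69 ≡ 1 mod 4, sign kept]
  = (0/23)    [69 ≡ 0 mod 23]
  = 0    [numerator 0, gcd > 1]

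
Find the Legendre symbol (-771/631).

1

(-771/631)
  = -(771/631)    [631 ≡ 3 mod 4 ⇒ (-1/631) = -1]
  = -(140/631)    [771 ≡ 140 mod 631]
  = -(35/631)    [631 ≡ 7 mod 8 ⇒ (2/631)^2 = +1]
  = (631/35)    [QR: both ≡ 3 mod 4, sign flips]
  = (1/35)    [631 ≡ 1 mod 35]
  = 1    [(1/35) = 1]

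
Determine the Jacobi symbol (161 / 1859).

-1

(161 / 1859)
  = (1859 / 161)    [QR: 161 ≡ 1 mod 4, sign kept]
  = (88 / 161)    [1859 ≡ 88 mod 161]
  = (11 / 161)    [161 ≡ 1 mod 8 ⇒ (2 / 161)^3 = +1]
  = (161 / 11)    [QR: 161 ≡ 1 mod 4, sign kept]
  = (7 / 11)    [161 ≡ 7 mod 11]
  = -(11 / 7)    [QR: both ≡ 3 mod 4, sign flips]
  = -(4 / 7)    [11 ≡ 4 mod 7]
  = -(1 / 7)    [7 ≡ 7 mod 8 ⇒ (2 / 7)^2 = +1]
  = -1    [(1 / 7) = 1]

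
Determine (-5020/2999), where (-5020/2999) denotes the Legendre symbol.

-1

Reduce the numerator: -5020 ≡ 978 (mod 2999), so (-5020/2999) = (978/2999).
Factor out 2: 978 = 2·489. Since 2999 ≡ 7 (mod 8), (2/2999) = +1. Now have (489/2999).
489 ≡ 1 (mod 4), so quadratic reciprocity gives (489/2999) = (2999/489). Reduce: 2999 ≡ 65 (mod 489). Now have (65/489).
65 ≡ 1 (mod 4), so quadratic reciprocity gives (65/489) = (489/65). Reduce: 489 ≡ 34 (mod 65). Now have (34/65).
Factor out 2: 34 = 2·17. Since 65 ≡ 1 (mod 8), (2/65) = +1. Now have (17/65).
17 ≡ 1 (mod 4), so quadratic reciprocity gives (17/65) = (65/17). Reduce: 65 ≡ 14 (mod 17). Now have (14/17).
Factor out 2: 14 = 2·7. Since 17 ≡ 1 (mod 8), (2/17) = +1. Now have (7/17).
17 ≡ 1 (mod 4), so quadratic reciprocity gives (7/17) = (17/7). Reduce: 17 ≡ 3 (mod 7). Now have (3/7).
Both 3 ≡ 3 and 7 ≡ 3 (mod 4), so reciprocity gives (3/7) = -(7/3). Reduce: 7 ≡ 1 (mod 3). Now have -(1/3).
(1/3) = 1. Collecting the sign factors: -1.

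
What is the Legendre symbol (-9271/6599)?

Pull out -1: (-9271/6599) = (-1/6599)·(9271/6599). Since 6599 ≡ 3 (mod 4), (-1/6599) = -1. Now have -(9271/6599).
Reduce the numerator: 9271 ≡ 2672 (mod 6599), so (9271/6599) = (2672/6599).
Factor out 2: 2672 = 2^4·167. Since 6599 ≡ 7 (mod 8), (2/6599) = +1, and (2/6599)^4 = +1. Now have -(167/6599).
Both 167 ≡ 3 and 6599 ≡ 3 (mod 4), so reciprocity gives (167/6599) = -(6599/167). Reduce: 6599 ≡ 86 (mod 167). Now have (86/167).
Factor out 2: 86 = 2·43. Since 167 ≡ 7 (mod 8), (2/167) = +1. Now have (43/167).
Both 43 ≡ 3 and 167 ≡ 3 (mod 4), so reciprocity gives (43/167) = -(167/43). Reduce: 167 ≡ 38 (mod 43). Now have -(38/43).
Factor out 2: 38 = 2·19. Since 43 ≡ 3 (mod 8), (2/43) = -1. Now have (19/43).
Both 19 ≡ 3 and 43 ≡ 3 (mod 4), so reciprocity gives (19/43) = -(43/19). Reduce: 43 ≡ 5 (mod 19). Now have -(5/19).
5 ≡ 1 (mod 4), so quadratic reciprocity gives (5/19) = (19/5). Reduce: 19 ≡ 4 (mod 5). Now have -(4/5).
Factor out 2: 4 = 2^2. Since 5 ≡ 5 (mod 8), (2/5) = -1, and (2/5)^2 = +1. Now have -(1/5).
(1/5) = 1. Collecting the sign factors: -1.

-1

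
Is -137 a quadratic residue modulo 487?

no

(-137/487)
  = -(137/487)    [487 ≡ 3 mod 4 ⇒ (-1/487) = -1]
  = -(487/137)    [QR: 137 ≡ 1 mod 4, sign kept]
  = -(76/137)    [487 ≡ 76 mod 137]
  = -(19/137)    [137 ≡ 1 mod 8 ⇒ (2/137)^2 = +1]
  = -(137/19)    [QR: 137 ≡ 1 mod 4, sign kept]
  = -(4/19)    [137 ≡ 4 mod 19]
  = -(1/19)    [19 ≡ 3 mod 8 ⇒ (2/19)^2 = +1]
  = -1    [(1/19) = 1]
The Legendre symbol is -1, so x^2 ≡ -137 (mod 487) has no solution.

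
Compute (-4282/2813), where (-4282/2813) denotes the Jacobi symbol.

Pull out -1: (-4282/2813) = (-1/2813)·(4282/2813). Since 2813 ≡ 1 (mod 4), (-1/2813) = +1. Now have (4282/2813).
Reduce the numerator: 4282 ≡ 1469 (mod 2813), so (4282/2813) = (1469/2813).
1469 ≡ 1 (mod 4), so quadratic reciprocity gives (1469/2813) = (2813/1469). Reduce: 2813 ≡ 1344 (mod 1469). Now have (1344/1469).
Factor out 2: 1344 = 2^6·21. Since 1469 ≡ 5 (mod 8), (2/1469) = -1, and (2/1469)^6 = +1. Now have (21/1469).
21 ≡ 1 (mod 4), so quadratic reciprocity gives (21/1469) = (1469/21). Reduce: 1469 ≡ 20 (mod 21). Now have (20/21).
Factor out 2: 20 = 2^2·5. Since 21 ≡ 5 (mod 8), (2/21) = -1, and (2/21)^2 = +1. Now have (5/21).
5 ≡ 1 (mod 4), so quadratic reciprocity gives (5/21) = (21/5). Reduce: 21 ≡ 1 (mod 5). Now have (1/5).
(1/5) = 1. Collecting the sign factors: 1.

1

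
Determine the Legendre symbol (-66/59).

Reduce the numerator: -66 ≡ 52 (mod 59), so (-66/59) = (52/59).
Factor out 2: 52 = 2^2·13. Since 59 ≡ 3 (mod 8), (2/59) = -1, and (2/59)^2 = +1. Now have (13/59).
13 ≡ 1 (mod 4), so quadratic reciprocity gives (13/59) = (59/13). Reduce: 59 ≡ 7 (mod 13). Now have (7/13).
13 ≡ 1 (mod 4), so quadratic reciprocity gives (7/13) = (13/7). Reduce: 13 ≡ 6 (mod 7). Now have (6/7).
Factor out 2: 6 = 2·3. Since 7 ≡ 7 (mod 8), (2/7) = +1. Now have (3/7).
Both 3 ≡ 3 and 7 ≡ 3 (mod 4), so reciprocity gives (3/7) = -(7/3). Reduce: 7 ≡ 1 (mod 3). Now have -(1/3).
(1/3) = 1. Collecting the sign factors: -1.

-1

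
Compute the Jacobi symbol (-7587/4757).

-1

Pull out -1: (-7587/4757) = (-1/4757)·(7587/4757). Since 4757 ≡ 1 (mod 4), (-1/4757) = +1. Now have (7587/4757).
Reduce the numerator: 7587 ≡ 2830 (mod 4757), so (7587/4757) = (2830/4757).
Factor out 2: 2830 = 2·1415. Since 4757 ≡ 5 (mod 8), (2/4757) = -1. Now have -(1415/4757).
4757 ≡ 1 (mod 4), so quadratic reciprocity gives (1415/4757) = (4757/1415). Reduce: 4757 ≡ 512 (mod 1415). Now have -(512/1415).
Factor out 2: 512 = 2^9. Since 1415 ≡ 7 (mod 8), (2/1415) = +1, and (2/1415)^9 = +1. Now have -(1/1415).
(1/1415) = 1. Collecting the sign factors: -1.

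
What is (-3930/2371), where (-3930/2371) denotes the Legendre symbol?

Reduce the numerator: -3930 ≡ 812 (mod 2371), so (-3930/2371) = (812/2371).
Factor out 2: 812 = 2^2·203. Since 2371 ≡ 3 (mod 8), (2/2371) = -1, and (2/2371)^2 = +1. Now have (203/2371).
Both 203 ≡ 3 and 2371 ≡ 3 (mod 4), so reciprocity gives (203/2371) = -(2371/203). Reduce: 2371 ≡ 138 (mod 203). Now have -(138/203).
Factor out 2: 138 = 2·69. Since 203 ≡ 3 (mod 8), (2/203) = -1. Now have (69/203).
69 ≡ 1 (mod 4), so quadratic reciprocity gives (69/203) = (203/69). Reduce: 203 ≡ 65 (mod 69). Now have (65/69).
65 ≡ 1 (mod 4), so quadratic reciprocity gives (65/69) = (69/65). Reduce: 69 ≡ 4 (mod 65). Now have (4/65).
Factor out 2: 4 = 2^2. Since 65 ≡ 1 (mod 8), (2/65) = +1, and (2/65)^2 = +1. Now have (1/65).
(1/65) = 1. Collecting the sign factors: 1.

1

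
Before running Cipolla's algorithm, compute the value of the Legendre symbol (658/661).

1

(658/661)
  = -(329/661)    [661 ≡ 5 mod 8 ⇒ (2/661) = -1]
  = -(661/329)    [QR: 329 ≡ 1 mod 4, sign kept]
  = -(3/329)    [661 ≡ 3 mod 329]
  = -(329/3)    [QR: 329 ≡ 1 mod 4, sign kept]
  = -(2/3)    [329 ≡ 2 mod 3]
  = (1/3)    [3 ≡ 3 mod 8 ⇒ (2/3) = -1]
  = 1    [(1/3) = 1]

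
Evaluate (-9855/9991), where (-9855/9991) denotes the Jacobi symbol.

Reduce the numerator: -9855 ≡ 136 (mod 9991), so (-9855/9991) = (136/9991).
Factor out 2: 136 = 2^3·17. Since 9991 ≡ 7 (mod 8), (2/9991) = +1, and (2/9991)^3 = +1. Now have (17/9991).
17 ≡ 1 (mod 4), so quadratic reciprocity gives (17/9991) = (9991/17). Reduce: 9991 ≡ 12 (mod 17). Now have (12/17).
Factor out 2: 12 = 2^2·3. Since 17 ≡ 1 (mod 8), (2/17) = +1, and (2/17)^2 = +1. Now have (3/17).
17 ≡ 1 (mod 4), so quadratic reciprocity gives (3/17) = (17/3). Reduce: 17 ≡ 2 (mod 3). Now have (2/3).
Factor out 2: 2 = 2. Since 3 ≡ 3 (mod 8), (2/3) = -1. Now have -(1/3).
(1/3) = 1. Collecting the sign factors: -1.

-1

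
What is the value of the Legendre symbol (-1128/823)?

-1

(-1128/823)
  = -(1128/823)    [823 ≡ 3 mod 4 ⇒ (-1/823) = -1]
  = -(305/823)    [1128 ≡ 305 mod 823]
  = -(823/305)    [QR: 305 ≡ 1 mod 4, sign kept]
  = -(213/305)    [823 ≡ 213 mod 305]
  = -(305/213)    [QR: 213 ≡ 1 mod 4, sign kept]
  = -(92/213)    [305 ≡ 92 mod 213]
  = -(23/213)    [213 ≡ 5 mod 8 ⇒ (2/213)^2 = +1]
  = -(213/23)    [QR: 213 ≡ 1 mod 4, sign kept]
  = -(6/23)    [213 ≡ 6 mod 23]
  = -(3/23)    [23 ≡ 7 mod 8 ⇒ (2/23) = +1]
  = (23/3)    [QR: both ≡ 3 mod 4, sign flips]
  = (2/3)    [23 ≡ 2 mod 3]
  = -(1/3)    [3 ≡ 3 mod 8 ⇒ (2/3) = -1]
  = -1    [(1/3) = 1]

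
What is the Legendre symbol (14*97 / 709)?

1

By multiplicativity, (14·97 / 709) = (14 / 709)·(97 / 709).
First factor (14 / 709):
Factor out 2: 14 = 2·7. Since 709 ≡ 5 (mod 8), (2 / 709) = -1. Now have -(7 / 709).
709 ≡ 1 (mod 4), so quadratic reciprocity gives (7 / 709) = (709 / 7). Reduce: 709 ≡ 2 (mod 7). Now have -(2 / 7).
Factor out 2: 2 = 2. Since 7 ≡ 7 (mod 8), (2 / 7) = +1. Now have -(1 / 7).
(1 / 7) = 1. Collecting the sign factors: -1.
Second factor (97 / 709):
97 ≡ 1 (mod 4), so quadratic reciprocity gives (97 / 709) = (709 / 97). Reduce: 709 ≡ 30 (mod 97). Now have (30 / 97).
Factor out 2: 30 = 2·15. Since 97 ≡ 1 (mod 8), (2 / 97) = +1. Now have (15 / 97).
97 ≡ 1 (mod 4), so quadratic reciprocity gives (15 / 97) = (97 / 15). Reduce: 97 ≡ 7 (mod 15). Now have (7 / 15).
Both 7 ≡ 3 and 15 ≡ 3 (mod 4), so reciprocity gives (7 / 15) = -(15 / 7). Reduce: 15 ≡ 1 (mod 7). Now have -(1 / 7).
(1 / 7) = 1. Collecting the sign factors: -1.
Product: (-1)·(-1) = 1.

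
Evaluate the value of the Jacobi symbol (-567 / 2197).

-1

Reduce the numerator: -567 ≡ 1630 (mod 2197), so (-567 / 2197) = (1630 / 2197).
Factor out 2: 1630 = 2·815. Since 2197 ≡ 5 (mod 8), (2 / 2197) = -1. Now have -(815 / 2197).
2197 ≡ 1 (mod 4), so quadratic reciprocity gives (815 / 2197) = (2197 / 815). Reduce: 2197 ≡ 567 (mod 815). Now have -(567 / 815).
Both 567 ≡ 3 and 815 ≡ 3 (mod 4), so reciprocity gives (567 / 815) = -(815 / 567). Reduce: 815 ≡ 248 (mod 567). Now have (248 / 567).
Factor out 2: 248 = 2^3·31. Since 567 ≡ 7 (mod 8), (2 / 567) = +1, and (2 / 567)^3 = +1. Now have (31 / 567).
Both 31 ≡ 3 and 567 ≡ 3 (mod 4), so reciprocity gives (31 / 567) = -(567 / 31). Reduce: 567 ≡ 9 (mod 31). Now have -(9 / 31).
9 ≡ 1 (mod 4), so quadratic reciprocity gives (9 / 31) = (31 / 9). Reduce: 31 ≡ 4 (mod 9). Now have -(4 / 9).
Factor out 2: 4 = 2^2. Since 9 ≡ 1 (mod 8), (2 / 9) = +1, and (2 / 9)^2 = +1. Now have -(1 / 9).
(1 / 9) = 1. Collecting the sign factors: -1.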